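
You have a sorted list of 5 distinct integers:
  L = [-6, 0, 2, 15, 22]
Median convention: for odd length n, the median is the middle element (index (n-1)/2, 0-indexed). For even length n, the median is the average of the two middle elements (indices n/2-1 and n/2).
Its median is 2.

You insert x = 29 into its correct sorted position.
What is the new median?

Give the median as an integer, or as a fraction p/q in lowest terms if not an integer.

Answer: 17/2

Derivation:
Old list (sorted, length 5): [-6, 0, 2, 15, 22]
Old median = 2
Insert x = 29
Old length odd (5). Middle was index 2 = 2.
New length even (6). New median = avg of two middle elements.
x = 29: 5 elements are < x, 0 elements are > x.
New sorted list: [-6, 0, 2, 15, 22, 29]
New median = 17/2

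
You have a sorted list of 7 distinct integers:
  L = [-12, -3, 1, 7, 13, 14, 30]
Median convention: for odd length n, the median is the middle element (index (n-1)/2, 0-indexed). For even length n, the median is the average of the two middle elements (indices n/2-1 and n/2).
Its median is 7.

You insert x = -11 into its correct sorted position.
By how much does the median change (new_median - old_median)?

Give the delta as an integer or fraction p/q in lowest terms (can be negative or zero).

Answer: -3

Derivation:
Old median = 7
After inserting x = -11: new sorted = [-12, -11, -3, 1, 7, 13, 14, 30]
New median = 4
Delta = 4 - 7 = -3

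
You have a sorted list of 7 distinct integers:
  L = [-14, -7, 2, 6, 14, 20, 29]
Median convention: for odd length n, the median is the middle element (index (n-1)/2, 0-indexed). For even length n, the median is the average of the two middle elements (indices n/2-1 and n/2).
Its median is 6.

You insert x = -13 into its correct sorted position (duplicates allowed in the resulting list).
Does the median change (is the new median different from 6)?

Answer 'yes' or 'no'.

Answer: yes

Derivation:
Old median = 6
Insert x = -13
New median = 4
Changed? yes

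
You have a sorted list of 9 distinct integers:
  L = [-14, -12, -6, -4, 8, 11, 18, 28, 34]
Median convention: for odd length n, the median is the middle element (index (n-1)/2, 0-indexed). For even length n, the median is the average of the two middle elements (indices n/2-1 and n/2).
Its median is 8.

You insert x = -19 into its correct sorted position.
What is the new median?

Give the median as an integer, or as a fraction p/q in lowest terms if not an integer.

Answer: 2

Derivation:
Old list (sorted, length 9): [-14, -12, -6, -4, 8, 11, 18, 28, 34]
Old median = 8
Insert x = -19
Old length odd (9). Middle was index 4 = 8.
New length even (10). New median = avg of two middle elements.
x = -19: 0 elements are < x, 9 elements are > x.
New sorted list: [-19, -14, -12, -6, -4, 8, 11, 18, 28, 34]
New median = 2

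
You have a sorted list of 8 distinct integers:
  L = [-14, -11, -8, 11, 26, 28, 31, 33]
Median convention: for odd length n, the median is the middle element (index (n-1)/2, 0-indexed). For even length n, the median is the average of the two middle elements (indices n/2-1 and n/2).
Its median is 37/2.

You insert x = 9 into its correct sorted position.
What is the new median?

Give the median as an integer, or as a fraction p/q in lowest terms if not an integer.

Old list (sorted, length 8): [-14, -11, -8, 11, 26, 28, 31, 33]
Old median = 37/2
Insert x = 9
Old length even (8). Middle pair: indices 3,4 = 11,26.
New length odd (9). New median = single middle element.
x = 9: 3 elements are < x, 5 elements are > x.
New sorted list: [-14, -11, -8, 9, 11, 26, 28, 31, 33]
New median = 11

Answer: 11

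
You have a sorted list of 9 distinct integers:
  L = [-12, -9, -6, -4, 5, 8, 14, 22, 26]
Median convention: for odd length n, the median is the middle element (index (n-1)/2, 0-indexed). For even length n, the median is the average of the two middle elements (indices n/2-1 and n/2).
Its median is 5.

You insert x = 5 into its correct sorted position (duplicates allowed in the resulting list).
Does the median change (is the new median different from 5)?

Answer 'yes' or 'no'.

Old median = 5
Insert x = 5
New median = 5
Changed? no

Answer: no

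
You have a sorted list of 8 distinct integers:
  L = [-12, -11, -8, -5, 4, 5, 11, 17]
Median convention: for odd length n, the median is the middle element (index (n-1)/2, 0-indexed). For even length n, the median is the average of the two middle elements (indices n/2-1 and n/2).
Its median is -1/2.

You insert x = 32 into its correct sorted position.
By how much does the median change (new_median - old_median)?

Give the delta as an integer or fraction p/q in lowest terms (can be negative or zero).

Answer: 9/2

Derivation:
Old median = -1/2
After inserting x = 32: new sorted = [-12, -11, -8, -5, 4, 5, 11, 17, 32]
New median = 4
Delta = 4 - -1/2 = 9/2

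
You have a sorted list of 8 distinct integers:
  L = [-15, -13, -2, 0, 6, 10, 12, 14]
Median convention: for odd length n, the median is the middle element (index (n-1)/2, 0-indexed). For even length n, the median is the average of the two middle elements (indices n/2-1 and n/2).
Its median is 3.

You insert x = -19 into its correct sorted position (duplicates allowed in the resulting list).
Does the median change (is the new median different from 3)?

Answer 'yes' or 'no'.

Answer: yes

Derivation:
Old median = 3
Insert x = -19
New median = 0
Changed? yes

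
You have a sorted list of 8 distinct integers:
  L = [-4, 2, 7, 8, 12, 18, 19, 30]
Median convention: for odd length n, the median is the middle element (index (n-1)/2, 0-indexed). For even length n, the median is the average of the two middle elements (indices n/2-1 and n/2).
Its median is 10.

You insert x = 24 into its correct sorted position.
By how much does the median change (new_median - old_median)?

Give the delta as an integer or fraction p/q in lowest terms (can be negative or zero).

Old median = 10
After inserting x = 24: new sorted = [-4, 2, 7, 8, 12, 18, 19, 24, 30]
New median = 12
Delta = 12 - 10 = 2

Answer: 2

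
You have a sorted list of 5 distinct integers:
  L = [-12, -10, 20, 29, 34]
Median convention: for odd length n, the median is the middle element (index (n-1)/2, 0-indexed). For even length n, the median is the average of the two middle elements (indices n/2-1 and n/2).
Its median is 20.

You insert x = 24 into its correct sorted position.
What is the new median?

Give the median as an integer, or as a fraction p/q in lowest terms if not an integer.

Old list (sorted, length 5): [-12, -10, 20, 29, 34]
Old median = 20
Insert x = 24
Old length odd (5). Middle was index 2 = 20.
New length even (6). New median = avg of two middle elements.
x = 24: 3 elements are < x, 2 elements are > x.
New sorted list: [-12, -10, 20, 24, 29, 34]
New median = 22

Answer: 22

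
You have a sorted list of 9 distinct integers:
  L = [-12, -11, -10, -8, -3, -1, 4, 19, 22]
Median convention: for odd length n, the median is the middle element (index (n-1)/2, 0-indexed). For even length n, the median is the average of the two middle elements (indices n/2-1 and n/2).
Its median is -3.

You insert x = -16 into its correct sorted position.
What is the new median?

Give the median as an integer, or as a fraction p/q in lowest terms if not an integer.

Old list (sorted, length 9): [-12, -11, -10, -8, -3, -1, 4, 19, 22]
Old median = -3
Insert x = -16
Old length odd (9). Middle was index 4 = -3.
New length even (10). New median = avg of two middle elements.
x = -16: 0 elements are < x, 9 elements are > x.
New sorted list: [-16, -12, -11, -10, -8, -3, -1, 4, 19, 22]
New median = -11/2

Answer: -11/2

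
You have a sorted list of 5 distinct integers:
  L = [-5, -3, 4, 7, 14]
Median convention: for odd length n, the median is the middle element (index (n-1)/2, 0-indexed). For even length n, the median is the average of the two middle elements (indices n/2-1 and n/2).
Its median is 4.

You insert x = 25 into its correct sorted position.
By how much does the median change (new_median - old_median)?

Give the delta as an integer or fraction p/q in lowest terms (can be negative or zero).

Answer: 3/2

Derivation:
Old median = 4
After inserting x = 25: new sorted = [-5, -3, 4, 7, 14, 25]
New median = 11/2
Delta = 11/2 - 4 = 3/2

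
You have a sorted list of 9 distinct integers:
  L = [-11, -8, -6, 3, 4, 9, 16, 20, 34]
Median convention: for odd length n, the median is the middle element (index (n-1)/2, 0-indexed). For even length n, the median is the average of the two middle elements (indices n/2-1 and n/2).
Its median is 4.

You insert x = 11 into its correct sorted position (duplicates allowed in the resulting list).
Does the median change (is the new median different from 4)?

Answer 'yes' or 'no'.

Answer: yes

Derivation:
Old median = 4
Insert x = 11
New median = 13/2
Changed? yes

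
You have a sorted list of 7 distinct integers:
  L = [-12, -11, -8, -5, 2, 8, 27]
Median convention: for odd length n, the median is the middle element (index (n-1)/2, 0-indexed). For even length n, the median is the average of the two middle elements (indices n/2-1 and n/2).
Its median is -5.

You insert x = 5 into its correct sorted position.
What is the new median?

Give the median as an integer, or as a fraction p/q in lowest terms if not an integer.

Answer: -3/2

Derivation:
Old list (sorted, length 7): [-12, -11, -8, -5, 2, 8, 27]
Old median = -5
Insert x = 5
Old length odd (7). Middle was index 3 = -5.
New length even (8). New median = avg of two middle elements.
x = 5: 5 elements are < x, 2 elements are > x.
New sorted list: [-12, -11, -8, -5, 2, 5, 8, 27]
New median = -3/2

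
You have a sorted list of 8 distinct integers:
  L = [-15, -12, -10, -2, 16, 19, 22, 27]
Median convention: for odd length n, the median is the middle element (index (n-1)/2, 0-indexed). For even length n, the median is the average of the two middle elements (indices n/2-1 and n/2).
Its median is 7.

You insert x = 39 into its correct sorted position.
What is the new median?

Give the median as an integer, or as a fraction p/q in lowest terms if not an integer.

Old list (sorted, length 8): [-15, -12, -10, -2, 16, 19, 22, 27]
Old median = 7
Insert x = 39
Old length even (8). Middle pair: indices 3,4 = -2,16.
New length odd (9). New median = single middle element.
x = 39: 8 elements are < x, 0 elements are > x.
New sorted list: [-15, -12, -10, -2, 16, 19, 22, 27, 39]
New median = 16

Answer: 16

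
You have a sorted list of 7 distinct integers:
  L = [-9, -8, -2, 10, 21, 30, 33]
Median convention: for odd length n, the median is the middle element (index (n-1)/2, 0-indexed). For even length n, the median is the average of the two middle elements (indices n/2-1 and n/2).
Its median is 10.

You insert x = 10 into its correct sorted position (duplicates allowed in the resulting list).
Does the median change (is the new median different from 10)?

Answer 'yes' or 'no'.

Old median = 10
Insert x = 10
New median = 10
Changed? no

Answer: no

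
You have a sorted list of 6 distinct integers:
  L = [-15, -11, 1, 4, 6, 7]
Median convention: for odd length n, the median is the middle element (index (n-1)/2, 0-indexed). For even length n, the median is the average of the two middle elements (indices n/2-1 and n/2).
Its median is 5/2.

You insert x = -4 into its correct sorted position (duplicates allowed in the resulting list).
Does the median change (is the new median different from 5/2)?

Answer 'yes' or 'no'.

Answer: yes

Derivation:
Old median = 5/2
Insert x = -4
New median = 1
Changed? yes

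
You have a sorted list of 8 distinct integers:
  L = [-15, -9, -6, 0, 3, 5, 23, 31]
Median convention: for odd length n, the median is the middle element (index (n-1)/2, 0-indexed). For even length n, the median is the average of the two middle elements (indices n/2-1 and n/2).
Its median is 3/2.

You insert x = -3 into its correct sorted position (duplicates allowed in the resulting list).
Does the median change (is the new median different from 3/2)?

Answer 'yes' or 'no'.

Answer: yes

Derivation:
Old median = 3/2
Insert x = -3
New median = 0
Changed? yes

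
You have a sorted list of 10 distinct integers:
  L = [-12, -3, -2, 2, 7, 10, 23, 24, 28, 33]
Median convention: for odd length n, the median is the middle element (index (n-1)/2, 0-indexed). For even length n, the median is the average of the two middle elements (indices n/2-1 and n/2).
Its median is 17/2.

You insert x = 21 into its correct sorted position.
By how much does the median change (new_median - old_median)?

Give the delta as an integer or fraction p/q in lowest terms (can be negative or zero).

Old median = 17/2
After inserting x = 21: new sorted = [-12, -3, -2, 2, 7, 10, 21, 23, 24, 28, 33]
New median = 10
Delta = 10 - 17/2 = 3/2

Answer: 3/2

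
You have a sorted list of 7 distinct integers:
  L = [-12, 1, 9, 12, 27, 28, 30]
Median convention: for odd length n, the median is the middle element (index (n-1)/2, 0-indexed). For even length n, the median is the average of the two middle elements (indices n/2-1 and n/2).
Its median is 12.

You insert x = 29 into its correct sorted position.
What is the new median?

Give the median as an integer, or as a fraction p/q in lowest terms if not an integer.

Old list (sorted, length 7): [-12, 1, 9, 12, 27, 28, 30]
Old median = 12
Insert x = 29
Old length odd (7). Middle was index 3 = 12.
New length even (8). New median = avg of two middle elements.
x = 29: 6 elements are < x, 1 elements are > x.
New sorted list: [-12, 1, 9, 12, 27, 28, 29, 30]
New median = 39/2

Answer: 39/2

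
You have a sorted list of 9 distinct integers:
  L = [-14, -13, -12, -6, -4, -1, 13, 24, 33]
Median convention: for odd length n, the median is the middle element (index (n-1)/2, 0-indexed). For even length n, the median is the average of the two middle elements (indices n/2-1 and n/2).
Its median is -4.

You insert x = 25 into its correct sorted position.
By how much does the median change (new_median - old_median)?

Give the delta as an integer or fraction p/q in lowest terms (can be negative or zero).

Answer: 3/2

Derivation:
Old median = -4
After inserting x = 25: new sorted = [-14, -13, -12, -6, -4, -1, 13, 24, 25, 33]
New median = -5/2
Delta = -5/2 - -4 = 3/2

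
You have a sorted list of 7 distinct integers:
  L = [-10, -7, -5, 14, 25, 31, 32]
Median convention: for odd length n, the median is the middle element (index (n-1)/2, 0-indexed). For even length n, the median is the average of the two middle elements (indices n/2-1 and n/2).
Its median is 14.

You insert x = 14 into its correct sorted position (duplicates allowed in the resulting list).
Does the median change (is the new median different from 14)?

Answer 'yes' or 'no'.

Answer: no

Derivation:
Old median = 14
Insert x = 14
New median = 14
Changed? no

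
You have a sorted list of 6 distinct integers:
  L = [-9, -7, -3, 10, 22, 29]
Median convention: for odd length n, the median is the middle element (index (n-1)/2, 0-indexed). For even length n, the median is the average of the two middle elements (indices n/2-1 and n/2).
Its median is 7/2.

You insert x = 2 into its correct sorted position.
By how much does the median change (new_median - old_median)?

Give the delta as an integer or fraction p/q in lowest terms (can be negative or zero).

Old median = 7/2
After inserting x = 2: new sorted = [-9, -7, -3, 2, 10, 22, 29]
New median = 2
Delta = 2 - 7/2 = -3/2

Answer: -3/2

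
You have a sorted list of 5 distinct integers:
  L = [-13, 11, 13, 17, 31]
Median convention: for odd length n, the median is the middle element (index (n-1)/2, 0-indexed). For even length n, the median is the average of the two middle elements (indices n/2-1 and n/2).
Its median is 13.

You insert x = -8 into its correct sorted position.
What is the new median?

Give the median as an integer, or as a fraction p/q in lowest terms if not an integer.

Old list (sorted, length 5): [-13, 11, 13, 17, 31]
Old median = 13
Insert x = -8
Old length odd (5). Middle was index 2 = 13.
New length even (6). New median = avg of two middle elements.
x = -8: 1 elements are < x, 4 elements are > x.
New sorted list: [-13, -8, 11, 13, 17, 31]
New median = 12

Answer: 12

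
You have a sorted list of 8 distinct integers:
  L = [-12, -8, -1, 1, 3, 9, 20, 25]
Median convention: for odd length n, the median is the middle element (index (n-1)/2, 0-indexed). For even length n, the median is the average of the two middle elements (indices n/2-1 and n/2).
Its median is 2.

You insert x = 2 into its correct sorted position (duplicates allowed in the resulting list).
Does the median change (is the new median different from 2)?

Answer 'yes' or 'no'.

Old median = 2
Insert x = 2
New median = 2
Changed? no

Answer: no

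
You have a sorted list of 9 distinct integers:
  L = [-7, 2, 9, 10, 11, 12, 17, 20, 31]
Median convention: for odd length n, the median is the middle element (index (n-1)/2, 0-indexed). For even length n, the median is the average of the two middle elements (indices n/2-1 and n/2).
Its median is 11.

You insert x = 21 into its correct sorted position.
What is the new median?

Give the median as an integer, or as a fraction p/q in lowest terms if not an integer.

Old list (sorted, length 9): [-7, 2, 9, 10, 11, 12, 17, 20, 31]
Old median = 11
Insert x = 21
Old length odd (9). Middle was index 4 = 11.
New length even (10). New median = avg of two middle elements.
x = 21: 8 elements are < x, 1 elements are > x.
New sorted list: [-7, 2, 9, 10, 11, 12, 17, 20, 21, 31]
New median = 23/2

Answer: 23/2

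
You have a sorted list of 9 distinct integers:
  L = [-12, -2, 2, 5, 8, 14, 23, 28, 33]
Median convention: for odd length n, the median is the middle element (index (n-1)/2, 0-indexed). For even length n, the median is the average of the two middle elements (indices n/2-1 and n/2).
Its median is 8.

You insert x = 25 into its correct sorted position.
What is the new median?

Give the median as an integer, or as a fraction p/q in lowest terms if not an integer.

Answer: 11

Derivation:
Old list (sorted, length 9): [-12, -2, 2, 5, 8, 14, 23, 28, 33]
Old median = 8
Insert x = 25
Old length odd (9). Middle was index 4 = 8.
New length even (10). New median = avg of two middle elements.
x = 25: 7 elements are < x, 2 elements are > x.
New sorted list: [-12, -2, 2, 5, 8, 14, 23, 25, 28, 33]
New median = 11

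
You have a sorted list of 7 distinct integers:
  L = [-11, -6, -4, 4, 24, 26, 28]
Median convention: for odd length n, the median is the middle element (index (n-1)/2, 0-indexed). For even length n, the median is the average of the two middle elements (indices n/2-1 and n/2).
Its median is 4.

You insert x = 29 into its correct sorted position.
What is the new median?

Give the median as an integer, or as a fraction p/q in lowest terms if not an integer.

Old list (sorted, length 7): [-11, -6, -4, 4, 24, 26, 28]
Old median = 4
Insert x = 29
Old length odd (7). Middle was index 3 = 4.
New length even (8). New median = avg of two middle elements.
x = 29: 7 elements are < x, 0 elements are > x.
New sorted list: [-11, -6, -4, 4, 24, 26, 28, 29]
New median = 14

Answer: 14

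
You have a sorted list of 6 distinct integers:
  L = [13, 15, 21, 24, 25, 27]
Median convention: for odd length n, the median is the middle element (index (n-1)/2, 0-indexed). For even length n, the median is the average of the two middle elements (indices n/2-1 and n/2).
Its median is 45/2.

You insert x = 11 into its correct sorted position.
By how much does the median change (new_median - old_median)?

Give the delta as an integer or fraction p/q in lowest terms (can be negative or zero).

Old median = 45/2
After inserting x = 11: new sorted = [11, 13, 15, 21, 24, 25, 27]
New median = 21
Delta = 21 - 45/2 = -3/2

Answer: -3/2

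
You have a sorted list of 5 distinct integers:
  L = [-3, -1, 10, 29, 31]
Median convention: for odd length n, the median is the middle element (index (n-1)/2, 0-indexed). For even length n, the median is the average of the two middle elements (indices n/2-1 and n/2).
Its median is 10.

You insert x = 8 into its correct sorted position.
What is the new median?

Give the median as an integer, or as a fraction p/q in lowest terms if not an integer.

Old list (sorted, length 5): [-3, -1, 10, 29, 31]
Old median = 10
Insert x = 8
Old length odd (5). Middle was index 2 = 10.
New length even (6). New median = avg of two middle elements.
x = 8: 2 elements are < x, 3 elements are > x.
New sorted list: [-3, -1, 8, 10, 29, 31]
New median = 9

Answer: 9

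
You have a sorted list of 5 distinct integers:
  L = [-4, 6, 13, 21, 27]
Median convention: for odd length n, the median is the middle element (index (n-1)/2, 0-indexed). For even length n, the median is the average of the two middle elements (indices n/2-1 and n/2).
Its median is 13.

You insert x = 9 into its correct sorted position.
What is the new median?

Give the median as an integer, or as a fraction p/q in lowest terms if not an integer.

Answer: 11

Derivation:
Old list (sorted, length 5): [-4, 6, 13, 21, 27]
Old median = 13
Insert x = 9
Old length odd (5). Middle was index 2 = 13.
New length even (6). New median = avg of two middle elements.
x = 9: 2 elements are < x, 3 elements are > x.
New sorted list: [-4, 6, 9, 13, 21, 27]
New median = 11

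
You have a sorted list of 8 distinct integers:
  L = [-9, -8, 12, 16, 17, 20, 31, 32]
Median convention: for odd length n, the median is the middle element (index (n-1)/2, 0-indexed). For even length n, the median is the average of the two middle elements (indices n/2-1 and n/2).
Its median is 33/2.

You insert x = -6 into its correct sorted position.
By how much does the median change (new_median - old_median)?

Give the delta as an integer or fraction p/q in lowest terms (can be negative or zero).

Answer: -1/2

Derivation:
Old median = 33/2
After inserting x = -6: new sorted = [-9, -8, -6, 12, 16, 17, 20, 31, 32]
New median = 16
Delta = 16 - 33/2 = -1/2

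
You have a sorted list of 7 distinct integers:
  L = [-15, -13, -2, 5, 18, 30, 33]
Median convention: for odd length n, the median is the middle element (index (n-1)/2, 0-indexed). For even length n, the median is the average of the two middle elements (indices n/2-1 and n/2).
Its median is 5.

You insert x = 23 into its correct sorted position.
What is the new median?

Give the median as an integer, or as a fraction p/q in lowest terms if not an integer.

Answer: 23/2

Derivation:
Old list (sorted, length 7): [-15, -13, -2, 5, 18, 30, 33]
Old median = 5
Insert x = 23
Old length odd (7). Middle was index 3 = 5.
New length even (8). New median = avg of two middle elements.
x = 23: 5 elements are < x, 2 elements are > x.
New sorted list: [-15, -13, -2, 5, 18, 23, 30, 33]
New median = 23/2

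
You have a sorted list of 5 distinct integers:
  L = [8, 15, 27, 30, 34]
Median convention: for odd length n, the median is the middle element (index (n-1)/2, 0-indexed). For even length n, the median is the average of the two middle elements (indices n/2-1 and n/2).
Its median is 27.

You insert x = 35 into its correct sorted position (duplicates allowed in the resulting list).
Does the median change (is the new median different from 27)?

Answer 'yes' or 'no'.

Old median = 27
Insert x = 35
New median = 57/2
Changed? yes

Answer: yes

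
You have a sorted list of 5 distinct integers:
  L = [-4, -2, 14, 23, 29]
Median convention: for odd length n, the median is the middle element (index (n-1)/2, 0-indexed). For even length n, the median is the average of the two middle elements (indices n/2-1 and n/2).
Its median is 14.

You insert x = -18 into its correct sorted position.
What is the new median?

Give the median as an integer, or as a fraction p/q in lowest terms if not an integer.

Answer: 6

Derivation:
Old list (sorted, length 5): [-4, -2, 14, 23, 29]
Old median = 14
Insert x = -18
Old length odd (5). Middle was index 2 = 14.
New length even (6). New median = avg of two middle elements.
x = -18: 0 elements are < x, 5 elements are > x.
New sorted list: [-18, -4, -2, 14, 23, 29]
New median = 6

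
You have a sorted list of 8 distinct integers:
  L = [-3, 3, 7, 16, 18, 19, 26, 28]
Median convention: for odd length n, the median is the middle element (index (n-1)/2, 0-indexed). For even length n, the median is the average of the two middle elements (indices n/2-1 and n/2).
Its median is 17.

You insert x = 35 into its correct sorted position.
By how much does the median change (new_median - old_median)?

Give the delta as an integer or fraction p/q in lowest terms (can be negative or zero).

Old median = 17
After inserting x = 35: new sorted = [-3, 3, 7, 16, 18, 19, 26, 28, 35]
New median = 18
Delta = 18 - 17 = 1

Answer: 1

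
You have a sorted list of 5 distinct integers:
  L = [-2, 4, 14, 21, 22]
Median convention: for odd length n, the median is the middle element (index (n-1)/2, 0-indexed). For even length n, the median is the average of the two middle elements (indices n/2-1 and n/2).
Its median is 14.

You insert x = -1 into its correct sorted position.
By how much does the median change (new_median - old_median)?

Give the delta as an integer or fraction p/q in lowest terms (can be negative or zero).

Answer: -5

Derivation:
Old median = 14
After inserting x = -1: new sorted = [-2, -1, 4, 14, 21, 22]
New median = 9
Delta = 9 - 14 = -5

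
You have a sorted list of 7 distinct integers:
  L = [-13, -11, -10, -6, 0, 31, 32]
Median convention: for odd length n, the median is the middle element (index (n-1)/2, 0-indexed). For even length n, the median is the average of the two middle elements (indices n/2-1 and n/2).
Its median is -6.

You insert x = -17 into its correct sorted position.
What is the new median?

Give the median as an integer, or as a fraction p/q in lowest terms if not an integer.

Old list (sorted, length 7): [-13, -11, -10, -6, 0, 31, 32]
Old median = -6
Insert x = -17
Old length odd (7). Middle was index 3 = -6.
New length even (8). New median = avg of two middle elements.
x = -17: 0 elements are < x, 7 elements are > x.
New sorted list: [-17, -13, -11, -10, -6, 0, 31, 32]
New median = -8

Answer: -8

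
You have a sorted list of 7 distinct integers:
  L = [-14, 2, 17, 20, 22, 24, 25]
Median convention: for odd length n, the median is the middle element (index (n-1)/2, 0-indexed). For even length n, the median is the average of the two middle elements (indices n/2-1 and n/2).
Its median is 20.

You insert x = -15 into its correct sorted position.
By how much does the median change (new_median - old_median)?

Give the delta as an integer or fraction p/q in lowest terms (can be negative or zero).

Old median = 20
After inserting x = -15: new sorted = [-15, -14, 2, 17, 20, 22, 24, 25]
New median = 37/2
Delta = 37/2 - 20 = -3/2

Answer: -3/2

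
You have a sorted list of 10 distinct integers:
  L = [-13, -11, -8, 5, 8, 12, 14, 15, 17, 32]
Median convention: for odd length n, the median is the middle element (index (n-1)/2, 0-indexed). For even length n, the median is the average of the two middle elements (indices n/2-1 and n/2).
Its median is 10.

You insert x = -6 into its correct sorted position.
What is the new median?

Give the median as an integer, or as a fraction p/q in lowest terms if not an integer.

Old list (sorted, length 10): [-13, -11, -8, 5, 8, 12, 14, 15, 17, 32]
Old median = 10
Insert x = -6
Old length even (10). Middle pair: indices 4,5 = 8,12.
New length odd (11). New median = single middle element.
x = -6: 3 elements are < x, 7 elements are > x.
New sorted list: [-13, -11, -8, -6, 5, 8, 12, 14, 15, 17, 32]
New median = 8

Answer: 8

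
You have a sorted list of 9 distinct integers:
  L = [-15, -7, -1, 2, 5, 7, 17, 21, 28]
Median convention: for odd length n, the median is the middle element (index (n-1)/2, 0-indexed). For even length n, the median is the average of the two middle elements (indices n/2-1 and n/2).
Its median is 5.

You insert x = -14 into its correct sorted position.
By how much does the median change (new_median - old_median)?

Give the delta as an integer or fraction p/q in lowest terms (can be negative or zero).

Old median = 5
After inserting x = -14: new sorted = [-15, -14, -7, -1, 2, 5, 7, 17, 21, 28]
New median = 7/2
Delta = 7/2 - 5 = -3/2

Answer: -3/2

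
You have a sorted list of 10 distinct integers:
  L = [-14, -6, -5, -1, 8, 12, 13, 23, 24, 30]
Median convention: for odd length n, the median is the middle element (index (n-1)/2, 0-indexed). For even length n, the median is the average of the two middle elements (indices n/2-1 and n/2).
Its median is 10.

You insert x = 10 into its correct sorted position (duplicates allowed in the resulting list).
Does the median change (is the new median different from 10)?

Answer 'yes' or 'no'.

Old median = 10
Insert x = 10
New median = 10
Changed? no

Answer: no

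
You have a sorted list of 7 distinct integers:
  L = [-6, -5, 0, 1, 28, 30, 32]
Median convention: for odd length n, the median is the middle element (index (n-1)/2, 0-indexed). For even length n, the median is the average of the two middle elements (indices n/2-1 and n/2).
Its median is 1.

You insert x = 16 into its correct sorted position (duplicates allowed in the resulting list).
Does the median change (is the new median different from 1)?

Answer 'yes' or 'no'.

Old median = 1
Insert x = 16
New median = 17/2
Changed? yes

Answer: yes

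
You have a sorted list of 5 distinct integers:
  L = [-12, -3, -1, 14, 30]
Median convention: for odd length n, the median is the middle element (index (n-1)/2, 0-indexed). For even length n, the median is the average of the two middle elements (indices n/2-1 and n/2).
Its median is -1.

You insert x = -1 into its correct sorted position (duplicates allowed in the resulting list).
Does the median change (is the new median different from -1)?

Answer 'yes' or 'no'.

Answer: no

Derivation:
Old median = -1
Insert x = -1
New median = -1
Changed? no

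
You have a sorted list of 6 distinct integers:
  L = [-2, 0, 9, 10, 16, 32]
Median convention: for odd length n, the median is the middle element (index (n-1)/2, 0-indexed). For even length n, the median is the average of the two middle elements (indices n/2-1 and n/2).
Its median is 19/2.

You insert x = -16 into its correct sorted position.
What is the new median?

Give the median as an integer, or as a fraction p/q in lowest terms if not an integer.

Old list (sorted, length 6): [-2, 0, 9, 10, 16, 32]
Old median = 19/2
Insert x = -16
Old length even (6). Middle pair: indices 2,3 = 9,10.
New length odd (7). New median = single middle element.
x = -16: 0 elements are < x, 6 elements are > x.
New sorted list: [-16, -2, 0, 9, 10, 16, 32]
New median = 9

Answer: 9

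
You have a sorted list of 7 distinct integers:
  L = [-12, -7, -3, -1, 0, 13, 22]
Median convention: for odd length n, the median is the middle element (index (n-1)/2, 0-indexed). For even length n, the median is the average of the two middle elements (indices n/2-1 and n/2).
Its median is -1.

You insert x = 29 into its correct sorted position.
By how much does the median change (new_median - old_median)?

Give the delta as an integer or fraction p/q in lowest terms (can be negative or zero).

Answer: 1/2

Derivation:
Old median = -1
After inserting x = 29: new sorted = [-12, -7, -3, -1, 0, 13, 22, 29]
New median = -1/2
Delta = -1/2 - -1 = 1/2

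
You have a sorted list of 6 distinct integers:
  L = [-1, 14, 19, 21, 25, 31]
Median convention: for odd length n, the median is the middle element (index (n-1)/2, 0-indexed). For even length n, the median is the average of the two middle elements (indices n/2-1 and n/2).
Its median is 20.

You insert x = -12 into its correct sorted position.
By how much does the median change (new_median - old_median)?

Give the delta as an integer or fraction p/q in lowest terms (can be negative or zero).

Old median = 20
After inserting x = -12: new sorted = [-12, -1, 14, 19, 21, 25, 31]
New median = 19
Delta = 19 - 20 = -1

Answer: -1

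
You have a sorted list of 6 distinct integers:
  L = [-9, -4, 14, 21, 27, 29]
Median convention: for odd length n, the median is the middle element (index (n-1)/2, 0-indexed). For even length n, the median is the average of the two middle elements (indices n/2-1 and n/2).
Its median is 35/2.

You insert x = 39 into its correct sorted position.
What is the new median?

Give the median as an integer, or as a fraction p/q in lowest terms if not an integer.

Answer: 21

Derivation:
Old list (sorted, length 6): [-9, -4, 14, 21, 27, 29]
Old median = 35/2
Insert x = 39
Old length even (6). Middle pair: indices 2,3 = 14,21.
New length odd (7). New median = single middle element.
x = 39: 6 elements are < x, 0 elements are > x.
New sorted list: [-9, -4, 14, 21, 27, 29, 39]
New median = 21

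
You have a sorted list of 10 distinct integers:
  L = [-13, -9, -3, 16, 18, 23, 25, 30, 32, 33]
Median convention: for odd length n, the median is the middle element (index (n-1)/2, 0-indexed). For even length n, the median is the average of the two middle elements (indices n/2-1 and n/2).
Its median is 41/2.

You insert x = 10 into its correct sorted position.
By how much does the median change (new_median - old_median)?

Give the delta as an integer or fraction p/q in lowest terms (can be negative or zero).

Answer: -5/2

Derivation:
Old median = 41/2
After inserting x = 10: new sorted = [-13, -9, -3, 10, 16, 18, 23, 25, 30, 32, 33]
New median = 18
Delta = 18 - 41/2 = -5/2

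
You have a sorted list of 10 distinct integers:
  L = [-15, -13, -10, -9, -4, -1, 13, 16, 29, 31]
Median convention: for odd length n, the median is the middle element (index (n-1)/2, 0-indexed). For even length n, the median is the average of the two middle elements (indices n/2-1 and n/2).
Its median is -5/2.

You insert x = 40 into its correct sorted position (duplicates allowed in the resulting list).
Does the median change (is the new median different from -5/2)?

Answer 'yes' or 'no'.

Old median = -5/2
Insert x = 40
New median = -1
Changed? yes

Answer: yes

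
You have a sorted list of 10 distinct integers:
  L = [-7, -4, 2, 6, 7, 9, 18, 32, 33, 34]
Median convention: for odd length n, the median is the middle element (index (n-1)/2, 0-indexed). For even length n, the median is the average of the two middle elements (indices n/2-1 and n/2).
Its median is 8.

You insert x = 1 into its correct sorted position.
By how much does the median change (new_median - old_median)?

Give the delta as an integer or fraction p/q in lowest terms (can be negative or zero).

Answer: -1

Derivation:
Old median = 8
After inserting x = 1: new sorted = [-7, -4, 1, 2, 6, 7, 9, 18, 32, 33, 34]
New median = 7
Delta = 7 - 8 = -1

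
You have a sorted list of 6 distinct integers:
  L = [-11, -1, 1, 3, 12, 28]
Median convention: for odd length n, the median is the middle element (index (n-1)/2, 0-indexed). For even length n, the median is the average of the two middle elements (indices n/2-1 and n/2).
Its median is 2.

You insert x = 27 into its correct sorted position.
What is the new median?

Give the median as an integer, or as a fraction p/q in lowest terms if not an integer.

Answer: 3

Derivation:
Old list (sorted, length 6): [-11, -1, 1, 3, 12, 28]
Old median = 2
Insert x = 27
Old length even (6). Middle pair: indices 2,3 = 1,3.
New length odd (7). New median = single middle element.
x = 27: 5 elements are < x, 1 elements are > x.
New sorted list: [-11, -1, 1, 3, 12, 27, 28]
New median = 3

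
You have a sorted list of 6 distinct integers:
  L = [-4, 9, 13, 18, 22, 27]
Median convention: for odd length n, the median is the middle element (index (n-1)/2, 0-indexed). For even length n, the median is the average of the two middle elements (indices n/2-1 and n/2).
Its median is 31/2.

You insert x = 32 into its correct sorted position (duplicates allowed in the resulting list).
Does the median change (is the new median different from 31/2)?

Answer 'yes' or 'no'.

Answer: yes

Derivation:
Old median = 31/2
Insert x = 32
New median = 18
Changed? yes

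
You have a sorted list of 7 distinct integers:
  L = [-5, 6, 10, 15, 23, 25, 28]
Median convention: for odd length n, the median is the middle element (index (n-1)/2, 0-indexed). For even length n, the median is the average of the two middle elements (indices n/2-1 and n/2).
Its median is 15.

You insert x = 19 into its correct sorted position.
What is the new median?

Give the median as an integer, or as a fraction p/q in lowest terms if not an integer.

Answer: 17

Derivation:
Old list (sorted, length 7): [-5, 6, 10, 15, 23, 25, 28]
Old median = 15
Insert x = 19
Old length odd (7). Middle was index 3 = 15.
New length even (8). New median = avg of two middle elements.
x = 19: 4 elements are < x, 3 elements are > x.
New sorted list: [-5, 6, 10, 15, 19, 23, 25, 28]
New median = 17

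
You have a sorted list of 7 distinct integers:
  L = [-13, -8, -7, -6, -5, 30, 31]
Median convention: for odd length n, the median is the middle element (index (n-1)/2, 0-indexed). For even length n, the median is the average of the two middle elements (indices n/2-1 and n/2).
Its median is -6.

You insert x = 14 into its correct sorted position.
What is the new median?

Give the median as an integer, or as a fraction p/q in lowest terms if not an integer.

Old list (sorted, length 7): [-13, -8, -7, -6, -5, 30, 31]
Old median = -6
Insert x = 14
Old length odd (7). Middle was index 3 = -6.
New length even (8). New median = avg of two middle elements.
x = 14: 5 elements are < x, 2 elements are > x.
New sorted list: [-13, -8, -7, -6, -5, 14, 30, 31]
New median = -11/2

Answer: -11/2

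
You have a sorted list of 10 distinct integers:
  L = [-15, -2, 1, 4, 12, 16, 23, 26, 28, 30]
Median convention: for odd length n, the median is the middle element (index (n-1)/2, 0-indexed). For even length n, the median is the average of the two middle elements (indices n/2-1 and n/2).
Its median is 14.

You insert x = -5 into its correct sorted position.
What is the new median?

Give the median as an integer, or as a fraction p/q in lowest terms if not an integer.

Old list (sorted, length 10): [-15, -2, 1, 4, 12, 16, 23, 26, 28, 30]
Old median = 14
Insert x = -5
Old length even (10). Middle pair: indices 4,5 = 12,16.
New length odd (11). New median = single middle element.
x = -5: 1 elements are < x, 9 elements are > x.
New sorted list: [-15, -5, -2, 1, 4, 12, 16, 23, 26, 28, 30]
New median = 12

Answer: 12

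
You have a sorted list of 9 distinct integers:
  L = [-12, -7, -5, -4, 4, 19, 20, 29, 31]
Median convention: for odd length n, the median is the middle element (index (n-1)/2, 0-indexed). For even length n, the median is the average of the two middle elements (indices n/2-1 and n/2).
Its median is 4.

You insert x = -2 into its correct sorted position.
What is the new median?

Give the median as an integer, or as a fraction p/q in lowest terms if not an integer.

Answer: 1

Derivation:
Old list (sorted, length 9): [-12, -7, -5, -4, 4, 19, 20, 29, 31]
Old median = 4
Insert x = -2
Old length odd (9). Middle was index 4 = 4.
New length even (10). New median = avg of two middle elements.
x = -2: 4 elements are < x, 5 elements are > x.
New sorted list: [-12, -7, -5, -4, -2, 4, 19, 20, 29, 31]
New median = 1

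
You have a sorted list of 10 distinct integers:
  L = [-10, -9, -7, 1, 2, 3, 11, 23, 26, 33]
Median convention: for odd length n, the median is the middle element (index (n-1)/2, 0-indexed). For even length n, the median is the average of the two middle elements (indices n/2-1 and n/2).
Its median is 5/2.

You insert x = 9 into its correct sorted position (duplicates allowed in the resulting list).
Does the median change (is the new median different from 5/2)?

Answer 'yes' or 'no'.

Answer: yes

Derivation:
Old median = 5/2
Insert x = 9
New median = 3
Changed? yes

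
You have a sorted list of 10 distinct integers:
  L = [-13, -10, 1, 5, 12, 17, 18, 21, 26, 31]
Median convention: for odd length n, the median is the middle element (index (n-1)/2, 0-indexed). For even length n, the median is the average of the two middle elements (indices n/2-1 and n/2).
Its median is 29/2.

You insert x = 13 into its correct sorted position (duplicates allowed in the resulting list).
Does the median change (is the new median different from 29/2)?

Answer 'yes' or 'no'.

Answer: yes

Derivation:
Old median = 29/2
Insert x = 13
New median = 13
Changed? yes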